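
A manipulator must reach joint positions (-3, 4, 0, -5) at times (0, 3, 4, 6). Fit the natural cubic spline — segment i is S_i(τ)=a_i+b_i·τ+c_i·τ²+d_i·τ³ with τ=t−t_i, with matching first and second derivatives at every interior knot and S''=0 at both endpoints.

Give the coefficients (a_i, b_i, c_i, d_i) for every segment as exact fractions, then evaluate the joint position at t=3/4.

Δ: Δ0=7/3, Δ1=-4, Δ2=-5/2
row 1: diag=8, rhs=-38; c'=1/8, d'=-19/4
row 2: denom=6−1·1/8=47/8; d'=(9−1·-19/4)/(47/8)=110/47
back: M2=110/47
back: M1=-19/4−1/8·110/47=-237/47
M: M0=0, M1=-237/47, M2=110/47, M3=0
seg 0: a=-3, c=M0/2=0, d=(M1−M0)/(6·3)=-79/282, b=Δ0−h0·(2M0+M1)/6=1369/282
seg 1: a=4, c=M1/2=-237/94, d=(M2−M1)/(6·1)=347/282, b=Δ1−h1·(2M1+M2)/6=-382/141
seg 2: a=0, c=M2/2=55/47, d=(M3−M2)/(6·2)=-55/282, b=Δ2−h2·(2M2+M3)/6=-1145/282
t_q=3/4 → seg 0, τ=3/4; S=-3+1369/282·τ+0·τ²+-79/282·τ³=3145/6016

  seg 0: a=-3 b=1369/282 c=0 d=-79/282
  seg 1: a=4 b=-382/141 c=-237/94 d=347/282
  seg 2: a=0 b=-1145/282 c=55/47 d=-55/282
S(3/4) = 3145/6016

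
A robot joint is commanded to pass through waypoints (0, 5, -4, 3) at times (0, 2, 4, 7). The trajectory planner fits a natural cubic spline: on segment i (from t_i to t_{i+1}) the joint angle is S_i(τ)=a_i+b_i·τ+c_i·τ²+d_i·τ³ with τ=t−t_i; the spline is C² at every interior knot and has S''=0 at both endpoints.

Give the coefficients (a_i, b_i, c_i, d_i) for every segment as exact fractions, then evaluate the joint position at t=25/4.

Δ: Δ0=5/2, Δ1=-9/2, Δ2=7/3
row 1: diag=8, rhs=-42; c'=1/4, d'=-21/4
row 2: denom=10−2·1/4=19/2; d'=(41−2·-21/4)/(19/2)=103/19
back: M2=103/19
back: M1=-21/4−1/4·103/19=-251/38
M: M0=0, M1=-251/38, M2=103/19, M3=0
seg 0: a=0, c=M0/2=0, d=(M1−M0)/(6·2)=-251/456, b=Δ0−h0·(2M0+M1)/6=268/57
seg 1: a=5, c=M1/2=-251/76, d=(M2−M1)/(6·2)=457/456, b=Δ1−h1·(2M1+M2)/6=-217/114
seg 2: a=-4, c=M2/2=103/38, d=(M3−M2)/(6·3)=-103/342, b=Δ2−h2·(2M2+M3)/6=-176/57
t_q=25/4 → seg 2, τ=9/4; S=-4+-176/57·τ+103/38·τ²+-103/342·τ³=-1595/2432

  seg 0: a=0 b=268/57 c=0 d=-251/456
  seg 1: a=5 b=-217/114 c=-251/76 d=457/456
  seg 2: a=-4 b=-176/57 c=103/38 d=-103/342
S(25/4) = -1595/2432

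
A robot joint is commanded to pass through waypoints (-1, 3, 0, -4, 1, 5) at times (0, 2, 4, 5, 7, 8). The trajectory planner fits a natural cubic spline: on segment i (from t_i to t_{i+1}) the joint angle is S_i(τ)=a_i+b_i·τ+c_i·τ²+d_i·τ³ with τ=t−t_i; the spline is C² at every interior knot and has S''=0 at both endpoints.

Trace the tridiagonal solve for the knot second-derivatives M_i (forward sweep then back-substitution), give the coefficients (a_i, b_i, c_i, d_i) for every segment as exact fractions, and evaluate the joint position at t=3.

Δ: Δ0=2, Δ1=-3/2, Δ2=-4, Δ3=5/2, Δ4=4
row 1: diag=8, rhs=-21; c'=1/4, d'=-21/8
row 2: denom=6−2·1/4=11/2; d'=(-15−2·-21/8)/(11/2)=-39/22
row 3: denom=6−1·2/11=64/11; d'=(39−1·-39/22)/(64/11)=897/128
row 4: denom=6−2·11/32=85/16; d'=(9−2·897/128)/(85/16)=-321/340
back: M4=-321/340
back: M3=897/128−11/32·-321/340=2493/340
back: M2=-39/22−2/11·2493/340=-264/85
back: M1=-21/8−1/4·-264/85=-1257/680
M: M0=0, M1=-1257/680, M2=-264/85, M3=2493/340, M4=-321/340, M5=0
seg 0: a=-1, c=M0/2=0, d=(M1−M0)/(6·2)=-419/2720, b=Δ0−h0·(2M0+M1)/6=1779/680
seg 1: a=3, c=M1/2=-1257/1360, d=(M2−M1)/(6·2)=-57/544, b=Δ1−h1·(2M1+M2)/6=261/340
seg 2: a=0, c=M2/2=-132/85, d=(M3−M2)/(6·1)=1183/680, b=Δ2−h2·(2M2+M3)/6=-2847/680
seg 3: a=-4, c=M3/2=2493/680, d=(M4−M3)/(6·2)=-469/680, b=Δ3−h3·(2M3+M4)/6=-141/68
seg 4: a=1, c=M4/2=-321/680, d=(M5−M4)/(6·1)=107/680, b=Δ4−h4·(2M4+M5)/6=1467/340
t_q=3 → seg 1, τ=1; S=3+261/340·τ+-1257/1360·τ²+-57/544·τ³=7449/2720

  seg 0: a=-1 b=1779/680 c=0 d=-419/2720
  seg 1: a=3 b=261/340 c=-1257/1360 d=-57/544
  seg 2: a=0 b=-2847/680 c=-132/85 d=1183/680
  seg 3: a=-4 b=-141/68 c=2493/680 d=-469/680
  seg 4: a=1 b=1467/340 c=-321/680 d=107/680
S(3) = 7449/2720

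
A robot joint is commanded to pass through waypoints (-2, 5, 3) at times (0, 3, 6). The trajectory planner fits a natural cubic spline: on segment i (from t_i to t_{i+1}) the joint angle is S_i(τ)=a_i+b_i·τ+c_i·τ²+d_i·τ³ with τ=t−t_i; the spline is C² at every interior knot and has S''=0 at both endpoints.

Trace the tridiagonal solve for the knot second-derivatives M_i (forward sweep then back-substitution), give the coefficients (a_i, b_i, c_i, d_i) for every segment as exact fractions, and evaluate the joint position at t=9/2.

  seg 0: a=-2 b=37/12 c=0 d=-1/12
  seg 1: a=5 b=5/6 c=-3/4 d=1/12
S(9/2) = 155/32

Δ: Δ0=7/3, Δ1=-2/3
row 1: diag=12, rhs=-18; c'=1/4, d'=-3/2
back: M1=-3/2
M: M0=0, M1=-3/2, M2=0
seg 0: a=-2, c=M0/2=0, d=(M1−M0)/(6·3)=-1/12, b=Δ0−h0·(2M0+M1)/6=37/12
seg 1: a=5, c=M1/2=-3/4, d=(M2−M1)/(6·3)=1/12, b=Δ1−h1·(2M1+M2)/6=5/6
t_q=9/2 → seg 1, τ=3/2; S=5+5/6·τ+-3/4·τ²+1/12·τ³=155/32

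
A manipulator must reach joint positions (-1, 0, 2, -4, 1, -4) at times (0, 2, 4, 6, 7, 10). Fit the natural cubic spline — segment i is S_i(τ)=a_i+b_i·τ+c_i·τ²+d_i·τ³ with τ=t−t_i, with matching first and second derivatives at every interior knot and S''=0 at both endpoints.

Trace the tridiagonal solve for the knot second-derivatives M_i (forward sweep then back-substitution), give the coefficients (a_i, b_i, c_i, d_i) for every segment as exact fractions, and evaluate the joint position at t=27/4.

  seg 0: a=-1 b=-569/3846 c=0 d=623/3846
  seg 1: a=0 b=6907/3846 c=623/641 d=-10537/15384
  seg 2: a=2 b=-4876/1923 c=-8045/2564 d=22349/15384
  seg 3: a=-4 b=9025/3846 c=3576/641 d=-11251/3846
  seg 4: a=1 b=9092/1923 c=-4099/1282 d=4099/11538
S(27/4) = -27579/82048

Δ: Δ0=1/2, Δ1=1, Δ2=-3, Δ3=5, Δ4=-5/3
row 1: diag=8, rhs=3; c'=1/4, d'=3/8
row 2: denom=8−2·1/4=15/2; d'=(-24−2·3/8)/(15/2)=-33/10
row 3: denom=6−2·4/15=82/15; d'=(48−2·-33/10)/(82/15)=819/82
row 4: denom=8−1·15/82=641/82; d'=(-40−1·819/82)/(641/82)=-4099/641
back: M4=-4099/641
back: M3=819/82−15/82·-4099/641=7152/641
back: M2=-33/10−4/15·7152/641=-8045/1282
back: M1=3/8−1/4·-8045/1282=1246/641
M: M0=0, M1=1246/641, M2=-8045/1282, M3=7152/641, M4=-4099/641, M5=0
seg 0: a=-1, c=M0/2=0, d=(M1−M0)/(6·2)=623/3846, b=Δ0−h0·(2M0+M1)/6=-569/3846
seg 1: a=0, c=M1/2=623/641, d=(M2−M1)/(6·2)=-10537/15384, b=Δ1−h1·(2M1+M2)/6=6907/3846
seg 2: a=2, c=M2/2=-8045/2564, d=(M3−M2)/(6·2)=22349/15384, b=Δ2−h2·(2M2+M3)/6=-4876/1923
seg 3: a=-4, c=M3/2=3576/641, d=(M4−M3)/(6·1)=-11251/3846, b=Δ3−h3·(2M3+M4)/6=9025/3846
seg 4: a=1, c=M4/2=-4099/1282, d=(M5−M4)/(6·3)=4099/11538, b=Δ4−h4·(2M4+M5)/6=9092/1923
t_q=27/4 → seg 3, τ=3/4; S=-4+9025/3846·τ+3576/641·τ²+-11251/3846·τ³=-27579/82048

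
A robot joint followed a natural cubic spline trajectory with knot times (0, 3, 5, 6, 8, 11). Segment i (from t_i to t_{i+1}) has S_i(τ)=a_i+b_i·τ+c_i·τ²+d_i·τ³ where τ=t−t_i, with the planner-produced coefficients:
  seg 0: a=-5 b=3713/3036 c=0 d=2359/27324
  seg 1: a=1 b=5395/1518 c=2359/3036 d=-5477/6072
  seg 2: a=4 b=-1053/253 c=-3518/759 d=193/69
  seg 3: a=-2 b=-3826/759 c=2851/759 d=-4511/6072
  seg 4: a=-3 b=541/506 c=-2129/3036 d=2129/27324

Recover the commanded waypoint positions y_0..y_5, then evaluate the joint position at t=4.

y_0=-5 y_1=1 y_2=4 y_3=-2 y_4=-3 y_5=-4
S(4) = 26893/6072

y_0 = S_0(0) = a_0 = -5
y_1 = S_1(0) = a_1 = 1
y_2 = S_2(0) = a_2 = 4
y_3 = S_3(0) = a_3 = -2
y_4 = S_4(0) = a_4 = -3
y_5 = S_4(3) = -4
t_q=4 is in segment 1 (τ=1); S_1(τ)=26893/6072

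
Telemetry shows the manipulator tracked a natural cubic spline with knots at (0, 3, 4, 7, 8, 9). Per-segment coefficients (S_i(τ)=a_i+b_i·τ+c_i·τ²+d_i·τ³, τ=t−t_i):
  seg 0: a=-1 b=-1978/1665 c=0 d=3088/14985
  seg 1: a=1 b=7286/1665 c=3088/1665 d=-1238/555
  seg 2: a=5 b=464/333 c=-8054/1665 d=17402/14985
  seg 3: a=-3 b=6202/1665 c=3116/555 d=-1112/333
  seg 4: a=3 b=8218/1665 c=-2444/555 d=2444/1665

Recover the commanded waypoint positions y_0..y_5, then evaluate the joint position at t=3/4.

y_0 = S_0(0) = a_0 = -1
y_1 = S_1(0) = a_1 = 1
y_2 = S_2(0) = a_2 = 5
y_3 = S_3(0) = a_3 = -3
y_4 = S_4(0) = a_4 = 3
y_5 = S_4(1) = 5
t_q=3/4 is in segment 0 (τ=3/4); S_0(τ)=-267/148

y_0=-1 y_1=1 y_2=5 y_3=-3 y_4=3 y_5=5
S(3/4) = -267/148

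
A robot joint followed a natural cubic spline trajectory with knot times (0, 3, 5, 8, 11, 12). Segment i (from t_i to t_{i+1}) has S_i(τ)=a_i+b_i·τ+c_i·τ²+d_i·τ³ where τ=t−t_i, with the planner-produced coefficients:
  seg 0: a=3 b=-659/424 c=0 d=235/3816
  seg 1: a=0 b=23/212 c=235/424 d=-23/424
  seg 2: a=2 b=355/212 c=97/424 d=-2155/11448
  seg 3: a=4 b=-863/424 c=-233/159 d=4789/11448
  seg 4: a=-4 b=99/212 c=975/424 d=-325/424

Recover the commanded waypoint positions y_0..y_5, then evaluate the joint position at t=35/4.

y_0 = S_0(0) = a_0 = 3
y_1 = S_1(0) = a_1 = 0
y_2 = S_2(0) = a_2 = 2
y_3 = S_3(0) = a_3 = 4
y_4 = S_4(0) = a_4 = -4
y_5 = S_4(1) = -2
t_q=35/4 is in segment 3 (τ=3/4); S_3(τ)=49541/27136

y_0=3 y_1=0 y_2=2 y_3=4 y_4=-4 y_5=-2
S(35/4) = 49541/27136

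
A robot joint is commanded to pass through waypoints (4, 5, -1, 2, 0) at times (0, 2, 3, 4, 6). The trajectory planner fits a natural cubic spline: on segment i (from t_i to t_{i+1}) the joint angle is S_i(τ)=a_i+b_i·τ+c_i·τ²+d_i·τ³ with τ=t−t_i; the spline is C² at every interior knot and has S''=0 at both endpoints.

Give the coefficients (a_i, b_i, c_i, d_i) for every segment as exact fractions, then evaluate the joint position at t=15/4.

Δ: Δ0=1/2, Δ1=-6, Δ2=3, Δ3=-1
row 1: diag=6, rhs=-39; c'=1/6, d'=-13/2
row 2: denom=4−1·1/6=23/6; d'=(54−1·-13/2)/(23/6)=363/23
row 3: denom=6−1·6/23=132/23; d'=(-24−1·363/23)/(132/23)=-305/44
back: M3=-305/44
back: M2=363/23−6/23·-305/44=387/22
back: M1=-13/2−1/6·387/22=-415/44
M: M0=0, M1=-415/44, M2=387/22, M3=-305/44, M4=0
seg 0: a=4, c=M0/2=0, d=(M1−M0)/(6·2)=-415/528, b=Δ0−h0·(2M0+M1)/6=481/132
seg 1: a=5, c=M1/2=-415/88, d=(M2−M1)/(6·1)=1189/264, b=Δ1−h1·(2M1+M2)/6=-191/33
seg 2: a=-1, c=M2/2=387/44, d=(M3−M2)/(6·1)=-1079/264, b=Δ2−h2·(2M2+M3)/6=-41/24
seg 3: a=2, c=M3/2=-305/88, d=(M4−M3)/(6·2)=305/528, b=Δ3−h3·(2M3+M4)/6=239/66
t_q=15/4 → seg 2, τ=3/4; S=-1+-41/24·τ+387/44·τ²+-1079/264·τ³=5305/5632

  seg 0: a=4 b=481/132 c=0 d=-415/528
  seg 1: a=5 b=-191/33 c=-415/88 d=1189/264
  seg 2: a=-1 b=-41/24 c=387/44 d=-1079/264
  seg 3: a=2 b=239/66 c=-305/88 d=305/528
S(15/4) = 5305/5632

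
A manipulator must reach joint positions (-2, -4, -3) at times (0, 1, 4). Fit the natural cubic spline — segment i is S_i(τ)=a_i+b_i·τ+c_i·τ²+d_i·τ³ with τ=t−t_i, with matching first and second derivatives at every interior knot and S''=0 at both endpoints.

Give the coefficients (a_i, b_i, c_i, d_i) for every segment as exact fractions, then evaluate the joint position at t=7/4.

  seg 0: a=-2 b=-55/24 c=0 d=7/24
  seg 1: a=-4 b=-17/12 c=7/8 d=-7/72
S(7/4) = -2361/512

Δ: Δ0=-2, Δ1=1/3
row 1: diag=8, rhs=14; c'=3/8, d'=7/4
back: M1=7/4
M: M0=0, M1=7/4, M2=0
seg 0: a=-2, c=M0/2=0, d=(M1−M0)/(6·1)=7/24, b=Δ0−h0·(2M0+M1)/6=-55/24
seg 1: a=-4, c=M1/2=7/8, d=(M2−M1)/(6·3)=-7/72, b=Δ1−h1·(2M1+M2)/6=-17/12
t_q=7/4 → seg 1, τ=3/4; S=-4+-17/12·τ+7/8·τ²+-7/72·τ³=-2361/512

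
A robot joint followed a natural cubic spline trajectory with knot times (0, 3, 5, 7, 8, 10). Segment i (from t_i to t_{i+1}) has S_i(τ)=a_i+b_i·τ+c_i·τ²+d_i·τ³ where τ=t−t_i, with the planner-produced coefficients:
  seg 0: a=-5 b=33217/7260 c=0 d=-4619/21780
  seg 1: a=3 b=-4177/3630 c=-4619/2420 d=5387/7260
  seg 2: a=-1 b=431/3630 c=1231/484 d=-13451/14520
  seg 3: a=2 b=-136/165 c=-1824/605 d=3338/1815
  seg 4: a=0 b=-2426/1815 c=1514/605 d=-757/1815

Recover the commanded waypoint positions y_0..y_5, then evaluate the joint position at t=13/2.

y_0=-5 y_1=3 y_2=-1 y_3=2 y_4=0 y_5=4
S(13/2) = 68697/38720

y_0 = S_0(0) = a_0 = -5
y_1 = S_1(0) = a_1 = 3
y_2 = S_2(0) = a_2 = -1
y_3 = S_3(0) = a_3 = 2
y_4 = S_4(0) = a_4 = 0
y_5 = S_4(2) = 4
t_q=13/2 is in segment 2 (τ=3/2); S_2(τ)=68697/38720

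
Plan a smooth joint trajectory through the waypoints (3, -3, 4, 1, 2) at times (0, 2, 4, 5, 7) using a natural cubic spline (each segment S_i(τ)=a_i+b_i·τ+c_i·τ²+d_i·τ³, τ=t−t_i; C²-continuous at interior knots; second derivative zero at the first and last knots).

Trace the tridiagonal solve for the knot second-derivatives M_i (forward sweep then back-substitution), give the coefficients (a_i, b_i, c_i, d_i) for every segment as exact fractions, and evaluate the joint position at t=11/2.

  seg 0: a=3 b=-1393/256 c=0 d=625/1024
  seg 1: a=-3 b=241/128 c=1875/512 d=-1461/1024
  seg 2: a=4 b=-151/256 c=-627/128 d=637/256
  seg 3: a=1 b=-187/64 c=657/256 d=-219/512
S(11/2) = 521/4096

Δ: Δ0=-3, Δ1=7/2, Δ2=-3, Δ3=1/2
row 1: diag=8, rhs=39; c'=1/4, d'=39/8
row 2: denom=6−2·1/4=11/2; d'=(-39−2·39/8)/(11/2)=-195/22
row 3: denom=6−1·2/11=64/11; d'=(21−1·-195/22)/(64/11)=657/128
back: M3=657/128
back: M2=-195/22−2/11·657/128=-627/64
back: M1=39/8−1/4·-627/64=1875/256
M: M0=0, M1=1875/256, M2=-627/64, M3=657/128, M4=0
seg 0: a=3, c=M0/2=0, d=(M1−M0)/(6·2)=625/1024, b=Δ0−h0·(2M0+M1)/6=-1393/256
seg 1: a=-3, c=M1/2=1875/512, d=(M2−M1)/(6·2)=-1461/1024, b=Δ1−h1·(2M1+M2)/6=241/128
seg 2: a=4, c=M2/2=-627/128, d=(M3−M2)/(6·1)=637/256, b=Δ2−h2·(2M2+M3)/6=-151/256
seg 3: a=1, c=M3/2=657/256, d=(M4−M3)/(6·2)=-219/512, b=Δ3−h3·(2M3+M4)/6=-187/64
t_q=11/2 → seg 3, τ=1/2; S=1+-187/64·τ+657/256·τ²+-219/512·τ³=521/4096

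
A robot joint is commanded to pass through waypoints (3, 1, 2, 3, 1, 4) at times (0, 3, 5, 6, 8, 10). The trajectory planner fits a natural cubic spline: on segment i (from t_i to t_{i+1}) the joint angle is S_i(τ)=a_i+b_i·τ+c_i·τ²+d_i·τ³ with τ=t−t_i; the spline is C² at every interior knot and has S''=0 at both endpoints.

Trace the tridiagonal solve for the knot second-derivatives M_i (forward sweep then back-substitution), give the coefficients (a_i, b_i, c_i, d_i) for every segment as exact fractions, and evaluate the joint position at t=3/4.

Δ: Δ0=-2/3, Δ1=1/2, Δ2=1, Δ3=-1, Δ4=3/2
row 1: diag=10, rhs=7; c'=1/5, d'=7/10
row 2: denom=6−2·1/5=28/5; d'=(3−2·7/10)/(28/5)=2/7
row 3: denom=6−1·5/28=163/28; d'=(-12−1·2/7)/(163/28)=-344/163
row 4: denom=8−2·56/163=1192/163; d'=(15−2·-344/163)/(1192/163)=3133/1192
back: M4=3133/1192
back: M3=-344/163−56/163·3133/1192=-449/149
back: M2=2/7−5/28·-449/149=491/596
back: M1=7/10−1/5·491/596=319/596
M: M0=0, M1=319/596, M2=491/596, M3=-449/149, M4=3133/1192, M5=0
seg 0: a=3, c=M0/2=0, d=(M1−M0)/(6·3)=319/10728, b=Δ0−h0·(2M0+M1)/6=-3341/3576
seg 1: a=1, c=M1/2=319/1192, d=(M2−M1)/(6·2)=43/1788, b=Δ1−h1·(2M1+M2)/6=-235/1788
seg 2: a=2, c=M2/2=491/1192, d=(M3−M2)/(6·1)=-2287/3576, b=Δ2−h2·(2M2+M3)/6=2195/1788
seg 3: a=3, c=M3/2=-449/298, d=(M4−M3)/(6·2)=6725/14304, b=Δ3−h3·(2M3+M4)/6=475/3576
seg 4: a=1, c=M4/2=3133/2384, d=(M5−M4)/(6·2)=-3133/14304, b=Δ4−h4·(2M4+M5)/6=-451/1788
t_q=3/4 → seg 0, τ=3/4; S=3+-3341/3576·τ+0·τ²+319/10728·τ³=176365/76288

  seg 0: a=3 b=-3341/3576 c=0 d=319/10728
  seg 1: a=1 b=-235/1788 c=319/1192 d=43/1788
  seg 2: a=2 b=2195/1788 c=491/1192 d=-2287/3576
  seg 3: a=3 b=475/3576 c=-449/298 d=6725/14304
  seg 4: a=1 b=-451/1788 c=3133/2384 d=-3133/14304
S(3/4) = 176365/76288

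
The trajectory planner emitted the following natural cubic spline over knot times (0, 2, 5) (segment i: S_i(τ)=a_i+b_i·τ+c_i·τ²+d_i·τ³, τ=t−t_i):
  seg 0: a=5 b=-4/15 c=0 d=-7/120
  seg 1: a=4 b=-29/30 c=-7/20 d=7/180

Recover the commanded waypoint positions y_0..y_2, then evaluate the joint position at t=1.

y_0 = S_0(0) = a_0 = 5
y_1 = S_1(0) = a_1 = 4
y_2 = S_1(3) = -1
t_q=1 is in segment 0 (τ=1); S_0(τ)=187/40

y_0=5 y_1=4 y_2=-1
S(1) = 187/40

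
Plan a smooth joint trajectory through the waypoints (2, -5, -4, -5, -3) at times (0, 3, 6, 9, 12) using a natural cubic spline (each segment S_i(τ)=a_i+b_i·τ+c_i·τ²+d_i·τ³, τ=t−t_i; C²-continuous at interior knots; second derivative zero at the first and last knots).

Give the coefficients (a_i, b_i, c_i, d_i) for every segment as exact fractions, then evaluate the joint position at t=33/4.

Δ: Δ0=-7/3, Δ1=1/3, Δ2=-1/3, Δ3=2/3
row 1: diag=12, rhs=16; c'=1/4, d'=4/3
row 2: denom=12−3·1/4=45/4; d'=(-4−3·4/3)/(45/4)=-32/45
row 3: denom=12−3·4/15=56/5; d'=(6−3·-32/45)/(56/5)=61/84
back: M3=61/84
back: M2=-32/45−4/15·61/84=-19/21
back: M1=4/3−1/4·-19/21=131/84
M: M0=0, M1=131/84, M2=-19/21, M3=61/84, M4=0
seg 0: a=2, c=M0/2=0, d=(M1−M0)/(6·3)=131/1512, b=Δ0−h0·(2M0+M1)/6=-523/168
seg 1: a=-5, c=M1/2=131/168, d=(M2−M1)/(6·3)=-23/168, b=Δ1−h1·(2M1+M2)/6=-65/84
seg 2: a=-4, c=M2/2=-19/42, d=(M3−M2)/(6·3)=137/1512, b=Δ2−h2·(2M2+M3)/6=5/24
seg 3: a=-5, c=M3/2=61/168, d=(M4−M3)/(6·3)=-61/1512, b=Δ3−h3·(2M3+M4)/6=-5/84
t_q=33/4 → seg 2, τ=9/4; S=-4+5/24·τ+-19/42·τ²+137/1512·τ³=-17165/3584

  seg 0: a=2 b=-523/168 c=0 d=131/1512
  seg 1: a=-5 b=-65/84 c=131/168 d=-23/168
  seg 2: a=-4 b=5/24 c=-19/42 d=137/1512
  seg 3: a=-5 b=-5/84 c=61/168 d=-61/1512
S(33/4) = -17165/3584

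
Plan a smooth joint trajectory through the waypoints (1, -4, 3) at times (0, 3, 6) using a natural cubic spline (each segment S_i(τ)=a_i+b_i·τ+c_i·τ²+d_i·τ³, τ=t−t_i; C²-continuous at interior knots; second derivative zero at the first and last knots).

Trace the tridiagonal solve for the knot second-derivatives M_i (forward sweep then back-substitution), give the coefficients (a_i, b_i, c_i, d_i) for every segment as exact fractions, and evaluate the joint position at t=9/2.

Δ: Δ0=-5/3, Δ1=7/3
row 1: diag=12, rhs=24; c'=1/4, d'=2
back: M1=2
M: M0=0, M1=2, M2=0
seg 0: a=1, c=M0/2=0, d=(M1−M0)/(6·3)=1/9, b=Δ0−h0·(2M0+M1)/6=-8/3
seg 1: a=-4, c=M1/2=1, d=(M2−M1)/(6·3)=-1/9, b=Δ1−h1·(2M1+M2)/6=1/3
t_q=9/2 → seg 1, τ=3/2; S=-4+1/3·τ+1·τ²+-1/9·τ³=-13/8

  seg 0: a=1 b=-8/3 c=0 d=1/9
  seg 1: a=-4 b=1/3 c=1 d=-1/9
S(9/2) = -13/8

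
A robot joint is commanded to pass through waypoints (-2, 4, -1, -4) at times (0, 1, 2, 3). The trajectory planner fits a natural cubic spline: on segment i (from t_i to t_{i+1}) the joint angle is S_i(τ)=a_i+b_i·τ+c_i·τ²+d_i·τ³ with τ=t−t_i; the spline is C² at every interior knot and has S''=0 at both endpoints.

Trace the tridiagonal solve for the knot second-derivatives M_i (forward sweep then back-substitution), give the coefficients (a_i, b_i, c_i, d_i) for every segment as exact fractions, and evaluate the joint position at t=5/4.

Δ: Δ0=6, Δ1=-5, Δ2=-3
row 1: diag=4, rhs=-66; c'=1/4, d'=-33/2
row 2: denom=4−1·1/4=15/4; d'=(12−1·-33/2)/(15/4)=38/5
back: M2=38/5
back: M1=-33/2−1/4·38/5=-92/5
M: M0=0, M1=-92/5, M2=38/5, M3=0
seg 0: a=-2, c=M0/2=0, d=(M1−M0)/(6·1)=-46/15, b=Δ0−h0·(2M0+M1)/6=136/15
seg 1: a=4, c=M1/2=-46/5, d=(M2−M1)/(6·1)=13/3, b=Δ1−h1·(2M1+M2)/6=-2/15
seg 2: a=-1, c=M2/2=19/5, d=(M3−M2)/(6·1)=-19/15, b=Δ2−h2·(2M2+M3)/6=-83/15
t_q=5/4 → seg 1, τ=1/4; S=4+-2/15·τ+-46/5·τ²+13/3·τ³=1107/320

  seg 0: a=-2 b=136/15 c=0 d=-46/15
  seg 1: a=4 b=-2/15 c=-46/5 d=13/3
  seg 2: a=-1 b=-83/15 c=19/5 d=-19/15
S(5/4) = 1107/320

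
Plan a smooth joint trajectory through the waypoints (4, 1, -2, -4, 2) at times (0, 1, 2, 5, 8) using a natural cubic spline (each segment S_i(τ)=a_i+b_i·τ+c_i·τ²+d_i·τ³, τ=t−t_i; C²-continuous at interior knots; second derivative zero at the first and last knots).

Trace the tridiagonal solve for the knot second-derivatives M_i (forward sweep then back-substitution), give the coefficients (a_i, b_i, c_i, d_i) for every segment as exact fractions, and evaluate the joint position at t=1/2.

Δ: Δ0=-3, Δ1=-3, Δ2=-2/3, Δ3=2
row 1: diag=4, rhs=0; c'=1/4, d'=0
row 2: denom=8−1·1/4=31/4; d'=(14−1·0)/(31/4)=56/31
row 3: denom=12−3·12/31=336/31; d'=(16−3·56/31)/(336/31)=41/42
back: M3=41/42
back: M2=56/31−12/31·41/42=10/7
back: M1=0−1/4·10/7=-5/14
M: M0=0, M1=-5/14, M2=10/7, M3=41/42, M4=0
seg 0: a=4, c=M0/2=0, d=(M1−M0)/(6·1)=-5/84, b=Δ0−h0·(2M0+M1)/6=-247/84
seg 1: a=1, c=M1/2=-5/28, d=(M2−M1)/(6·1)=25/84, b=Δ1−h1·(2M1+M2)/6=-131/42
seg 2: a=-2, c=M2/2=5/7, d=(M3−M2)/(6·3)=-19/756, b=Δ2−h2·(2M2+M3)/6=-31/12
seg 3: a=-4, c=M3/2=41/84, d=(M4−M3)/(6·3)=-41/756, b=Δ3−h3·(2M3+M4)/6=43/42
t_q=1/2 → seg 0, τ=1/2; S=4+-247/84·τ+0·τ²+-5/84·τ³=565/224

  seg 0: a=4 b=-247/84 c=0 d=-5/84
  seg 1: a=1 b=-131/42 c=-5/28 d=25/84
  seg 2: a=-2 b=-31/12 c=5/7 d=-19/756
  seg 3: a=-4 b=43/42 c=41/84 d=-41/756
S(1/2) = 565/224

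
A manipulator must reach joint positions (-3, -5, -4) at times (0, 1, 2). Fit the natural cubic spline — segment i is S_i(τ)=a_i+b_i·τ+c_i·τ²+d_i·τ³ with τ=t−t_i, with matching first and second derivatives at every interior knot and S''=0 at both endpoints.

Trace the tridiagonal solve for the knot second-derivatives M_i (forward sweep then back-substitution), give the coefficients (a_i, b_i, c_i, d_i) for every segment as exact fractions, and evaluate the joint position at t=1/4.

  seg 0: a=-3 b=-11/4 c=0 d=3/4
  seg 1: a=-5 b=-1/2 c=9/4 d=-3/4
S(1/4) = -941/256

Δ: Δ0=-2, Δ1=1
row 1: diag=4, rhs=18; c'=1/4, d'=9/2
back: M1=9/2
M: M0=0, M1=9/2, M2=0
seg 0: a=-3, c=M0/2=0, d=(M1−M0)/(6·1)=3/4, b=Δ0−h0·(2M0+M1)/6=-11/4
seg 1: a=-5, c=M1/2=9/4, d=(M2−M1)/(6·1)=-3/4, b=Δ1−h1·(2M1+M2)/6=-1/2
t_q=1/4 → seg 0, τ=1/4; S=-3+-11/4·τ+0·τ²+3/4·τ³=-941/256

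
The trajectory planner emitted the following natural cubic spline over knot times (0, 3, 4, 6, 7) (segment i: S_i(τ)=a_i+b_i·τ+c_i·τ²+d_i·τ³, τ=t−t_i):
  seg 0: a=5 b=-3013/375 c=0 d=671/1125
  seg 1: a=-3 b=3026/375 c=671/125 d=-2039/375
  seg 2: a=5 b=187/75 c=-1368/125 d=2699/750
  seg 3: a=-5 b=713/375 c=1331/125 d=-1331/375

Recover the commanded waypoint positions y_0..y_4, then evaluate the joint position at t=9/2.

y_0 = S_0(0) = a_0 = 5
y_1 = S_1(0) = a_1 = -3
y_2 = S_2(0) = a_2 = 5
y_3 = S_3(0) = a_3 = -5
y_4 = S_3(1) = 4
t_q=9/2 is in segment 2 (τ=1/2); S_2(τ)=7921/2000

y_0=5 y_1=-3 y_2=5 y_3=-5 y_4=4
S(9/2) = 7921/2000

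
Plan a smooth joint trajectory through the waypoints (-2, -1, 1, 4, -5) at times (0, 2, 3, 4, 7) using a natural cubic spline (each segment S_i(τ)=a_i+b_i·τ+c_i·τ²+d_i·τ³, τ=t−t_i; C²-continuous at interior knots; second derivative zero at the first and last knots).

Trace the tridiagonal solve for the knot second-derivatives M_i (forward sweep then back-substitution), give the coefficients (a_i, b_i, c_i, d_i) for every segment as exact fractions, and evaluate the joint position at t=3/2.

Δ: Δ0=1/2, Δ1=2, Δ2=3, Δ3=-3
row 1: diag=6, rhs=9; c'=1/6, d'=3/2
row 2: denom=4−1·1/6=23/6; d'=(6−1·3/2)/(23/6)=27/23
row 3: denom=8−1·6/23=178/23; d'=(-36−1·27/23)/(178/23)=-855/178
back: M3=-855/178
back: M2=27/23−6/23·-855/178=216/89
back: M1=3/2−1/6·216/89=195/178
M: M0=0, M1=195/178, M2=216/89, M3=-855/178, M4=0
seg 0: a=-2, c=M0/2=0, d=(M1−M0)/(6·2)=65/712, b=Δ0−h0·(2M0+M1)/6=12/89
seg 1: a=-1, c=M1/2=195/356, d=(M2−M1)/(6·1)=79/356, b=Δ1−h1·(2M1+M2)/6=219/178
seg 2: a=1, c=M2/2=108/89, d=(M3−M2)/(6·1)=-429/356, b=Δ2−h2·(2M2+M3)/6=1065/356
seg 3: a=4, c=M3/2=-855/356, d=(M4−M3)/(6·3)=95/356, b=Δ3−h3·(2M3+M4)/6=321/178
t_q=3/2 → seg 0, τ=3/2; S=-2+12/89·τ+0·τ²+65/712·τ³=-8485/5696

  seg 0: a=-2 b=12/89 c=0 d=65/712
  seg 1: a=-1 b=219/178 c=195/356 d=79/356
  seg 2: a=1 b=1065/356 c=108/89 d=-429/356
  seg 3: a=4 b=321/178 c=-855/356 d=95/356
S(3/2) = -8485/5696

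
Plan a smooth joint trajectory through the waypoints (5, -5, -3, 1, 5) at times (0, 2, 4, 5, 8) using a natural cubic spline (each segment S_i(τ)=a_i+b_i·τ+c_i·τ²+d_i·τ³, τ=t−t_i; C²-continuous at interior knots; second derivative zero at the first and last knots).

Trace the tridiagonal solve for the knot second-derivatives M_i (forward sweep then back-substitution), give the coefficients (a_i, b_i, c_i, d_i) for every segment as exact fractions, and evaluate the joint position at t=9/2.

  seg 0: a=5 b=-1633/258 c=0 d=343/1032
  seg 1: a=-5 b=-302/129 c=343/172 d=-167/1032
  seg 2: a=-3 b=953/258 c=44/43 d=-185/258
  seg 3: a=1 b=463/129 c=-97/86 d=97/774
S(9/2) = -679/688

Δ: Δ0=-5, Δ1=1, Δ2=4, Δ3=4/3
row 1: diag=8, rhs=36; c'=1/4, d'=9/2
row 2: denom=6−2·1/4=11/2; d'=(18−2·9/2)/(11/2)=18/11
row 3: denom=8−1·2/11=86/11; d'=(-16−1·18/11)/(86/11)=-97/43
back: M3=-97/43
back: M2=18/11−2/11·-97/43=88/43
back: M1=9/2−1/4·88/43=343/86
M: M0=0, M1=343/86, M2=88/43, M3=-97/43, M4=0
seg 0: a=5, c=M0/2=0, d=(M1−M0)/(6·2)=343/1032, b=Δ0−h0·(2M0+M1)/6=-1633/258
seg 1: a=-5, c=M1/2=343/172, d=(M2−M1)/(6·2)=-167/1032, b=Δ1−h1·(2M1+M2)/6=-302/129
seg 2: a=-3, c=M2/2=44/43, d=(M3−M2)/(6·1)=-185/258, b=Δ2−h2·(2M2+M3)/6=953/258
seg 3: a=1, c=M3/2=-97/86, d=(M4−M3)/(6·3)=97/774, b=Δ3−h3·(2M3+M4)/6=463/129
t_q=9/2 → seg 2, τ=1/2; S=-3+953/258·τ+44/43·τ²+-185/258·τ³=-679/688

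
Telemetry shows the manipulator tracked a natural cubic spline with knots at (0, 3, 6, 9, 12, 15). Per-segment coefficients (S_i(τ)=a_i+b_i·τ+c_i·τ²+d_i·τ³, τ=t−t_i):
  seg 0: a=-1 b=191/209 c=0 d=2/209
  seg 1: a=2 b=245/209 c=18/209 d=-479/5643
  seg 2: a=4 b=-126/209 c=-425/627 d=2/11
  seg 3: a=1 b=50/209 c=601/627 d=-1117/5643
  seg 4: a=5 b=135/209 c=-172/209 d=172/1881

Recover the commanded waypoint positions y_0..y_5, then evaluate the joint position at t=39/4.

y_0=-1 y_1=2 y_2=4 y_3=1 y_4=5 y_5=2
S(39/4) = 21871/13376

y_0 = S_0(0) = a_0 = -1
y_1 = S_1(0) = a_1 = 2
y_2 = S_2(0) = a_2 = 4
y_3 = S_3(0) = a_3 = 1
y_4 = S_4(0) = a_4 = 5
y_5 = S_4(3) = 2
t_q=39/4 is in segment 3 (τ=3/4); S_3(τ)=21871/13376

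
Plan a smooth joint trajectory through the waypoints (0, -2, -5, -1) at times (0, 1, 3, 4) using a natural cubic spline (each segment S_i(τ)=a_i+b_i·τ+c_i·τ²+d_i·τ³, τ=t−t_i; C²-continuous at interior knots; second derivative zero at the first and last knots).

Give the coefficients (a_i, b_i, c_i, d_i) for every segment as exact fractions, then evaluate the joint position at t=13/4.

Δ: Δ0=-2, Δ1=-3/2, Δ2=4
row 1: diag=6, rhs=3; c'=1/3, d'=1/2
row 2: denom=6−2·1/3=16/3; d'=(33−2·1/2)/(16/3)=6
back: M2=6
back: M1=1/2−1/3·6=-3/2
M: M0=0, M1=-3/2, M2=6, M3=0
seg 0: a=0, c=M0/2=0, d=(M1−M0)/(6·1)=-1/4, b=Δ0−h0·(2M0+M1)/6=-7/4
seg 1: a=-2, c=M1/2=-3/4, d=(M2−M1)/(6·2)=5/8, b=Δ1−h1·(2M1+M2)/6=-5/2
seg 2: a=-5, c=M2/2=3, d=(M3−M2)/(6·1)=-1, b=Δ2−h2·(2M2+M3)/6=2
t_q=13/4 → seg 2, τ=1/4; S=-5+2·τ+3·τ²+-1·τ³=-277/64

  seg 0: a=0 b=-7/4 c=0 d=-1/4
  seg 1: a=-2 b=-5/2 c=-3/4 d=5/8
  seg 2: a=-5 b=2 c=3 d=-1
S(13/4) = -277/64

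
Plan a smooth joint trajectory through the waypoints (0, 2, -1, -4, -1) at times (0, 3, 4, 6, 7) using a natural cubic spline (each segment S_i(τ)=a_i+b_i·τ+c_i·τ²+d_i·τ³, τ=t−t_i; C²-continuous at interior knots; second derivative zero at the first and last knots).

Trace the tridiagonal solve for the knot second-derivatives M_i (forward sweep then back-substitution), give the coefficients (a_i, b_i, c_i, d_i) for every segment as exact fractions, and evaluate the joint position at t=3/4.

  seg 0: a=0 b=778/375 c=0 d=-176/1125
  seg 1: a=2 b=-806/375 c=-176/125 d=209/375
  seg 2: a=-1 b=-247/75 c=33/125 d=949/3000
  seg 3: a=-4 b=1169/750 c=1081/500 d=-1081/1500
S(3/4) = 149/100

Δ: Δ0=2/3, Δ1=-3, Δ2=-3/2, Δ3=3
row 1: diag=8, rhs=-22; c'=1/8, d'=-11/4
row 2: denom=6−1·1/8=47/8; d'=(9−1·-11/4)/(47/8)=2
row 3: denom=6−2·16/47=250/47; d'=(27−2·2)/(250/47)=1081/250
back: M3=1081/250
back: M2=2−16/47·1081/250=66/125
back: M1=-11/4−1/8·66/125=-352/125
M: M0=0, M1=-352/125, M2=66/125, M3=1081/250, M4=0
seg 0: a=0, c=M0/2=0, d=(M1−M0)/(6·3)=-176/1125, b=Δ0−h0·(2M0+M1)/6=778/375
seg 1: a=2, c=M1/2=-176/125, d=(M2−M1)/(6·1)=209/375, b=Δ1−h1·(2M1+M2)/6=-806/375
seg 2: a=-1, c=M2/2=33/125, d=(M3−M2)/(6·2)=949/3000, b=Δ2−h2·(2M2+M3)/6=-247/75
seg 3: a=-4, c=M3/2=1081/500, d=(M4−M3)/(6·1)=-1081/1500, b=Δ3−h3·(2M3+M4)/6=1169/750
t_q=3/4 → seg 0, τ=3/4; S=0+778/375·τ+0·τ²+-176/1125·τ³=149/100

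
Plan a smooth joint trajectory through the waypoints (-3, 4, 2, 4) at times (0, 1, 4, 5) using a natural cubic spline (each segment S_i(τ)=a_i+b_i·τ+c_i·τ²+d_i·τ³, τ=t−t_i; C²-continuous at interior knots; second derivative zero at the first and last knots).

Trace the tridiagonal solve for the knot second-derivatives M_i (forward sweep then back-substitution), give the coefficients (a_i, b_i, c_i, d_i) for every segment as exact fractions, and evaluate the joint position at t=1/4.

  seg 0: a=-3 b=1363/165 c=0 d=-208/165
  seg 1: a=4 b=739/165 c=-208/55 d=31/45
  seg 2: a=2 b=64/165 c=133/55 d=-133/165
S(1/4) = -21/22

Δ: Δ0=7, Δ1=-2/3, Δ2=2
row 1: diag=8, rhs=-46; c'=3/8, d'=-23/4
row 2: denom=8−3·3/8=55/8; d'=(16−3·-23/4)/(55/8)=266/55
back: M2=266/55
back: M1=-23/4−3/8·266/55=-416/55
M: M0=0, M1=-416/55, M2=266/55, M3=0
seg 0: a=-3, c=M0/2=0, d=(M1−M0)/(6·1)=-208/165, b=Δ0−h0·(2M0+M1)/6=1363/165
seg 1: a=4, c=M1/2=-208/55, d=(M2−M1)/(6·3)=31/45, b=Δ1−h1·(2M1+M2)/6=739/165
seg 2: a=2, c=M2/2=133/55, d=(M3−M2)/(6·1)=-133/165, b=Δ2−h2·(2M2+M3)/6=64/165
t_q=1/4 → seg 0, τ=1/4; S=-3+1363/165·τ+0·τ²+-208/165·τ³=-21/22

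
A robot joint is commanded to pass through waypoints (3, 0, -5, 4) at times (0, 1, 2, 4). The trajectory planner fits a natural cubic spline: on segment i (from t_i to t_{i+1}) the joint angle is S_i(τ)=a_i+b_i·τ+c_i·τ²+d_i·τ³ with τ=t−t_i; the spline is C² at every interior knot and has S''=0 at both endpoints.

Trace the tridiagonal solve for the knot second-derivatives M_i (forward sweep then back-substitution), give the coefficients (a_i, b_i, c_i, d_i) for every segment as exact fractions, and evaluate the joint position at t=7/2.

  seg 0: a=3 b=-95/46 c=0 d=-43/46
  seg 1: a=0 b=-112/23 c=-129/46 d=123/46
  seg 2: a=-5 b=-113/46 c=120/23 d=-20/23
S(7/2) = 11/92

Δ: Δ0=-3, Δ1=-5, Δ2=9/2
row 1: diag=4, rhs=-12; c'=1/4, d'=-3
row 2: denom=6−1·1/4=23/4; d'=(57−1·-3)/(23/4)=240/23
back: M2=240/23
back: M1=-3−1/4·240/23=-129/23
M: M0=0, M1=-129/23, M2=240/23, M3=0
seg 0: a=3, c=M0/2=0, d=(M1−M0)/(6·1)=-43/46, b=Δ0−h0·(2M0+M1)/6=-95/46
seg 1: a=0, c=M1/2=-129/46, d=(M2−M1)/(6·1)=123/46, b=Δ1−h1·(2M1+M2)/6=-112/23
seg 2: a=-5, c=M2/2=120/23, d=(M3−M2)/(6·2)=-20/23, b=Δ2−h2·(2M2+M3)/6=-113/46
t_q=7/2 → seg 2, τ=3/2; S=-5+-113/46·τ+120/23·τ²+-20/23·τ³=11/92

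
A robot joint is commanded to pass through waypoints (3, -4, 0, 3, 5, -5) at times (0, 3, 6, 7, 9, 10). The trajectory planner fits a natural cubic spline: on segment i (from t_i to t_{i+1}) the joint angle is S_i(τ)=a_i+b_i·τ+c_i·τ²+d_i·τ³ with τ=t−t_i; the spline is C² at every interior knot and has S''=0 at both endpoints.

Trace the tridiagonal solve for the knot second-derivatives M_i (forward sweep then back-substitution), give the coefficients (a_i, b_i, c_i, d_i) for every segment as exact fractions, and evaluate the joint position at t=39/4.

  seg 0: a=3 b=-362/113 c=0 d=295/3051
  seg 1: a=-4 b=-67/113 c=295/339 d=-232/3051
  seg 2: a=0 b=291/113 c=21/113 d=27/113
  seg 3: a=3 b=414/113 c=102/113 d=-505/452
  seg 4: a=5 b=-693/113 c=-1311/226 d=437/226
S(39/4) = -29605/14464

Δ: Δ0=-7/3, Δ1=4/3, Δ2=3, Δ3=1, Δ4=-10
row 1: diag=12, rhs=22; c'=1/4, d'=11/6
row 2: denom=8−3·1/4=29/4; d'=(10−3·11/6)/(29/4)=18/29
row 3: denom=6−1·4/29=170/29; d'=(-12−1·18/29)/(170/29)=-183/85
row 4: denom=6−2·29/85=452/85; d'=(-66−2·-183/85)/(452/85)=-1311/113
back: M4=-1311/113
back: M3=-183/85−29/85·-1311/113=204/113
back: M2=18/29−4/29·204/113=42/113
back: M1=11/6−1/4·42/113=590/339
M: M0=0, M1=590/339, M2=42/113, M3=204/113, M4=-1311/113, M5=0
seg 0: a=3, c=M0/2=0, d=(M1−M0)/(6·3)=295/3051, b=Δ0−h0·(2M0+M1)/6=-362/113
seg 1: a=-4, c=M1/2=295/339, d=(M2−M1)/(6·3)=-232/3051, b=Δ1−h1·(2M1+M2)/6=-67/113
seg 2: a=0, c=M2/2=21/113, d=(M3−M2)/(6·1)=27/113, b=Δ2−h2·(2M2+M3)/6=291/113
seg 3: a=3, c=M3/2=102/113, d=(M4−M3)/(6·2)=-505/452, b=Δ3−h3·(2M3+M4)/6=414/113
seg 4: a=5, c=M4/2=-1311/226, d=(M5−M4)/(6·1)=437/226, b=Δ4−h4·(2M4+M5)/6=-693/113
t_q=39/4 → seg 4, τ=3/4; S=5+-693/113·τ+-1311/226·τ²+437/226·τ³=-29605/14464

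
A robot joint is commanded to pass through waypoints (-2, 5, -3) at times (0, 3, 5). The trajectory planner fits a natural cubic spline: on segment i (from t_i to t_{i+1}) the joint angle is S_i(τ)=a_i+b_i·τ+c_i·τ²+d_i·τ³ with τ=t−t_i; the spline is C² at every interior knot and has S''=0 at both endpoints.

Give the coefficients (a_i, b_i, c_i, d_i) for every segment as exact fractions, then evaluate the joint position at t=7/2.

  seg 0: a=-2 b=127/30 c=0 d=-19/90
  seg 1: a=5 b=-22/15 c=-19/10 d=19/60
S(7/2) = 613/160

Δ: Δ0=7/3, Δ1=-4
row 1: diag=10, rhs=-38; c'=1/5, d'=-19/5
back: M1=-19/5
M: M0=0, M1=-19/5, M2=0
seg 0: a=-2, c=M0/2=0, d=(M1−M0)/(6·3)=-19/90, b=Δ0−h0·(2M0+M1)/6=127/30
seg 1: a=5, c=M1/2=-19/10, d=(M2−M1)/(6·2)=19/60, b=Δ1−h1·(2M1+M2)/6=-22/15
t_q=7/2 → seg 1, τ=1/2; S=5+-22/15·τ+-19/10·τ²+19/60·τ³=613/160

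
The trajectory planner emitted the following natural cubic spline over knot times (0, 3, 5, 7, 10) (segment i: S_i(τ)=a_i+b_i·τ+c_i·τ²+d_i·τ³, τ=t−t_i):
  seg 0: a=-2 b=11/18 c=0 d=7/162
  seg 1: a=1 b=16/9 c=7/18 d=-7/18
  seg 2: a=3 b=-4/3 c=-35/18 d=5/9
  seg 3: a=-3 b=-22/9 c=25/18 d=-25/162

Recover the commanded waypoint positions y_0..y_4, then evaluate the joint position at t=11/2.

y_0 = S_0(0) = a_0 = -2
y_1 = S_1(0) = a_1 = 1
y_2 = S_2(0) = a_2 = 3
y_3 = S_3(0) = a_3 = -3
y_4 = S_3(3) = -2
t_q=11/2 is in segment 2 (τ=1/2); S_2(τ)=23/12

y_0=-2 y_1=1 y_2=3 y_3=-3 y_4=-2
S(11/2) = 23/12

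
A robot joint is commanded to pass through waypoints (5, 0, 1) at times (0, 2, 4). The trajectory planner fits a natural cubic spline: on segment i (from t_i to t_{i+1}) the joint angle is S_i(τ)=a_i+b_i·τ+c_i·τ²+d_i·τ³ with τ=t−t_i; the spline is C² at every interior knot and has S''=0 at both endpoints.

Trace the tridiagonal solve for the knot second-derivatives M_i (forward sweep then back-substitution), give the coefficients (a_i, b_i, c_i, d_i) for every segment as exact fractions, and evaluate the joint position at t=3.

  seg 0: a=5 b=-13/4 c=0 d=3/16
  seg 1: a=0 b=-1 c=9/8 d=-3/16
S(3) = -1/16

Δ: Δ0=-5/2, Δ1=1/2
row 1: diag=8, rhs=18; c'=1/4, d'=9/4
back: M1=9/4
M: M0=0, M1=9/4, M2=0
seg 0: a=5, c=M0/2=0, d=(M1−M0)/(6·2)=3/16, b=Δ0−h0·(2M0+M1)/6=-13/4
seg 1: a=0, c=M1/2=9/8, d=(M2−M1)/(6·2)=-3/16, b=Δ1−h1·(2M1+M2)/6=-1
t_q=3 → seg 1, τ=1; S=0+-1·τ+9/8·τ²+-3/16·τ³=-1/16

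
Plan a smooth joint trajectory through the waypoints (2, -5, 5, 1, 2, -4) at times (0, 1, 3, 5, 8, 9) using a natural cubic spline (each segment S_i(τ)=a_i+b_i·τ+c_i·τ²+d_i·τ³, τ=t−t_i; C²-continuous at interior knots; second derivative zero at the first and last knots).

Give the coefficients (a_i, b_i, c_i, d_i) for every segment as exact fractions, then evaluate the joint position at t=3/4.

Δ: Δ0=-7, Δ1=5, Δ2=-2, Δ3=1/3, Δ4=-6
row 1: diag=6, rhs=72; c'=1/3, d'=12
row 2: denom=8−2·1/3=22/3; d'=(-42−2·12)/(22/3)=-9
row 3: denom=10−2·3/11=104/11; d'=(14−2·-9)/(104/11)=44/13
row 4: denom=8−3·33/104=733/104; d'=(-38−3·44/13)/(733/104)=-5008/733
back: M4=-5008/733
back: M3=44/13−33/104·-5008/733=4070/733
back: M2=-9−3/11·4070/733=-7707/733
back: M1=12−1/3·-7707/733=11365/733
M: M0=0, M1=11365/733, M2=-7707/733, M3=4070/733, M4=-5008/733, M5=0
seg 0: a=2, c=M0/2=0, d=(M1−M0)/(6·1)=11365/4398, b=Δ0−h0·(2M0+M1)/6=-42151/4398
seg 1: a=-5, c=M1/2=11365/1466, d=(M2−M1)/(6·2)=-4768/2199, b=Δ1−h1·(2M1+M2)/6=-4028/2199
seg 2: a=5, c=M2/2=-7707/1466, d=(M3−M2)/(6·2)=11777/8796, b=Δ2−h2·(2M2+M3)/6=6946/2199
seg 3: a=1, c=M3/2=2035/733, d=(M4−M3)/(6·3)=-1513/2199, b=Δ3−h3·(2M3+M4)/6=-3965/2199
seg 4: a=2, c=M4/2=-2504/733, d=(M5−M4)/(6·1)=2504/2199, b=Δ4−h4·(2M4+M5)/6=-8186/2199
t_q=3/4 → seg 0, τ=3/4; S=2+-42151/4398·τ+0·τ²+11365/4398·τ³=-384483/93824

  seg 0: a=2 b=-42151/4398 c=0 d=11365/4398
  seg 1: a=-5 b=-4028/2199 c=11365/1466 d=-4768/2199
  seg 2: a=5 b=6946/2199 c=-7707/1466 d=11777/8796
  seg 3: a=1 b=-3965/2199 c=2035/733 d=-1513/2199
  seg 4: a=2 b=-8186/2199 c=-2504/733 d=2504/2199
S(3/4) = -384483/93824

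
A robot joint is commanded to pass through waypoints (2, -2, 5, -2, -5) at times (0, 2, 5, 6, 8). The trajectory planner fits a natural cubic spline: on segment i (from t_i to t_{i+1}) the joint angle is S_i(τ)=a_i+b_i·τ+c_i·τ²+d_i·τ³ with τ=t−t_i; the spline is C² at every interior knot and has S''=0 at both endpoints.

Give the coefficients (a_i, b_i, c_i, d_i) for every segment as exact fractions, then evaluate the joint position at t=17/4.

Δ: Δ0=-2, Δ1=7/3, Δ2=-7, Δ3=-3/2
row 1: diag=10, rhs=26; c'=3/10, d'=13/5
row 2: denom=8−3·3/10=71/10; d'=(-56−3·13/5)/(71/10)=-638/71
row 3: denom=6−1·10/71=416/71; d'=(33−1·-638/71)/(416/71)=2981/416
back: M3=2981/416
back: M2=-638/71−10/71·2981/416=-2079/208
back: M1=13/5−3/10·-2079/208=2329/416
M: M0=0, M1=2329/416, M2=-2079/208, M3=2981/416, M4=0
seg 0: a=2, c=M0/2=0, d=(M1−M0)/(6·2)=2329/4992, b=Δ0−h0·(2M0+M1)/6=-4825/1248
seg 1: a=-2, c=M1/2=2329/832, d=(M2−M1)/(6·3)=-499/576, b=Δ1−h1·(2M1+M2)/6=1081/624
seg 2: a=5, c=M2/2=-2079/416, d=(M3−M2)/(6·1)=7139/2496, b=Δ2−h2·(2M2+M3)/6=-12137/2496
seg 3: a=-2, c=M3/2=2981/832, d=(M4−M3)/(6·2)=-2981/4992, b=Δ3−h3·(2M3+M4)/6=-3917/624
t_q=17/4 → seg 1, τ=9/4; S=-2+1081/624·τ+2329/832·τ²+-499/576·τ³=330205/53248

  seg 0: a=2 b=-4825/1248 c=0 d=2329/4992
  seg 1: a=-2 b=1081/624 c=2329/832 d=-499/576
  seg 2: a=5 b=-12137/2496 c=-2079/416 d=7139/2496
  seg 3: a=-2 b=-3917/624 c=2981/832 d=-2981/4992
S(17/4) = 330205/53248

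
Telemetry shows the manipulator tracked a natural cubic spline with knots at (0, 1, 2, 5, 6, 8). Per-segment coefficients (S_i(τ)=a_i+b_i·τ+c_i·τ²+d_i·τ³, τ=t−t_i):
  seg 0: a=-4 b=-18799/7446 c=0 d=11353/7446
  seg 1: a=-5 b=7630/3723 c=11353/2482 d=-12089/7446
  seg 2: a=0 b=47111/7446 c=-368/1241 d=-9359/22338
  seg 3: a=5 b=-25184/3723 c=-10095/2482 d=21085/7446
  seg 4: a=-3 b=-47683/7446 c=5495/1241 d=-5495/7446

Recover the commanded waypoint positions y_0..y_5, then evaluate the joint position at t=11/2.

y_0 = S_0(0) = a_0 = -4
y_1 = S_1(0) = a_1 = -5
y_2 = S_2(0) = a_2 = 0
y_3 = S_3(0) = a_3 = 5
y_4 = S_4(0) = a_4 = -3
y_5 = S_4(2) = -4
t_q=11/2 is in segment 3 (τ=1/2); S_3(τ)=18961/19856

y_0=-4 y_1=-5 y_2=0 y_3=5 y_4=-3 y_5=-4
S(11/2) = 18961/19856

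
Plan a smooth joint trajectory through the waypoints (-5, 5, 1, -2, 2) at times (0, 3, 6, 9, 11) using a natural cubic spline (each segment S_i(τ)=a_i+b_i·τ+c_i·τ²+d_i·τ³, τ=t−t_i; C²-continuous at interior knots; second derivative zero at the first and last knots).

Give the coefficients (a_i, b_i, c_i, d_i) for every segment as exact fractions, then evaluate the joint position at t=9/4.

Δ: Δ0=10/3, Δ1=-4/3, Δ2=-1, Δ3=2
row 1: diag=12, rhs=-28; c'=1/4, d'=-7/3
row 2: denom=12−3·1/4=45/4; d'=(2−3·-7/3)/(45/4)=4/5
row 3: denom=10−3·4/15=46/5; d'=(18−3·4/5)/(46/5)=39/23
back: M3=39/23
back: M2=4/5−4/15·39/23=8/23
back: M1=-7/3−1/4·8/23=-167/69
M: M0=0, M1=-167/69, M2=8/23, M3=39/23, M4=0
seg 0: a=-5, c=M0/2=0, d=(M1−M0)/(6·3)=-167/1242, b=Δ0−h0·(2M0+M1)/6=209/46
seg 1: a=5, c=M1/2=-167/138, d=(M2−M1)/(6·3)=191/1242, b=Δ1−h1·(2M1+M2)/6=21/23
seg 2: a=1, c=M2/2=4/23, d=(M3−M2)/(6·3)=31/414, b=Δ2−h2·(2M2+M3)/6=-101/46
seg 3: a=-2, c=M3/2=39/46, d=(M4−M3)/(6·2)=-13/92, b=Δ3−h3·(2M3+M4)/6=20/23
t_q=9/4 → seg 0, τ=9/4; S=-5+209/46·τ+0·τ²+-167/1242·τ³=10867/2944

  seg 0: a=-5 b=209/46 c=0 d=-167/1242
  seg 1: a=5 b=21/23 c=-167/138 d=191/1242
  seg 2: a=1 b=-101/46 c=4/23 d=31/414
  seg 3: a=-2 b=20/23 c=39/46 d=-13/92
S(9/4) = 10867/2944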